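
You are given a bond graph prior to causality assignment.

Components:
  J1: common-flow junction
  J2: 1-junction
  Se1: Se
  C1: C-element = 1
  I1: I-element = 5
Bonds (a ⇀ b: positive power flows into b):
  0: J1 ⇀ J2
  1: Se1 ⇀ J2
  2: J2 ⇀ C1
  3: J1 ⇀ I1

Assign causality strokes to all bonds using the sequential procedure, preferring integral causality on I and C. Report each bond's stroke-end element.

b1 →J2  (source Se1 imposes e)
b2 →J2  (prefer integral on C1)
b0 →J1  (closing 1-jn rule on J2)
b3 →I1  (J1: last free bond brings flow in)

b0 stroke→J1
b1 stroke→J2
b2 stroke→J2
b3 stroke→I1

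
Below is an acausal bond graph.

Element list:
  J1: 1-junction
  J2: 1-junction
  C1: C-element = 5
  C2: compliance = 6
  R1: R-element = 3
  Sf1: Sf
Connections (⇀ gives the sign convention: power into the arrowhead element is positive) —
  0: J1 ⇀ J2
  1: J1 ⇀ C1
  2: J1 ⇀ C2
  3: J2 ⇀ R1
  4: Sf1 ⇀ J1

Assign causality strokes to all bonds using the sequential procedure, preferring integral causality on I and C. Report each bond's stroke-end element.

#0 stroke→J1
#1 stroke→J1
#2 stroke→J1
#3 stroke→J2
#4 stroke→Sf1

#4 stroke→Sf1  (Sf1: flow source, stroke at near end)
#0 stroke→J1  (J1 flow already set via bond 4)
#1 stroke→J1  (common-f at J1 fixed by 4)
#2 stroke→J1  (common-f at J1 fixed by 4)
#3 stroke→J2  (common-f at J2 fixed by 0)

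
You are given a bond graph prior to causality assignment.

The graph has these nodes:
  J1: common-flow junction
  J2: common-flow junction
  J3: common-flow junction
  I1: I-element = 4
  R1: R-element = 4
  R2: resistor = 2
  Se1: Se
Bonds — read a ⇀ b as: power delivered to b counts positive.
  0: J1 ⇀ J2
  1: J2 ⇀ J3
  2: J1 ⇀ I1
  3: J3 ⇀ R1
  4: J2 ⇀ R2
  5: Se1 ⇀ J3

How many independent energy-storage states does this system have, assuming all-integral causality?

b5 |J3  (Se1 fixes effort; stroke away)
b2 |I1  (I1 outputs flow p/I1)
b0 |J1  (common-f at J1 fixed by 2)
b1 |J2  (J2 flow already set via bond 0)
b4 |J2  (J2 flow already set via bond 0)
b3 |J3  (1-jn J3 has f-setter on 1)

1  (I1 all integral)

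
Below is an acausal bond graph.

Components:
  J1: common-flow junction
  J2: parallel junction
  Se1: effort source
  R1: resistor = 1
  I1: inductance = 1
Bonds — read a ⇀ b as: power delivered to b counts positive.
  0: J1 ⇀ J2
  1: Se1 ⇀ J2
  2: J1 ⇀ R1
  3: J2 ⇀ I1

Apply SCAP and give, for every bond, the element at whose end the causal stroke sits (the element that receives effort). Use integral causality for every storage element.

β0 →J1
β1 →J2
β2 →R1
β3 →I1

#1 stroke→J2  (source Se1 imposes e)
#0 stroke→J1  (J2: bond 1 brought effort, rest push out)
#3 stroke→I1  (J2: bond 1 brought effort, rest push out)
#2 stroke→R1  (only one flow-in slot at J1)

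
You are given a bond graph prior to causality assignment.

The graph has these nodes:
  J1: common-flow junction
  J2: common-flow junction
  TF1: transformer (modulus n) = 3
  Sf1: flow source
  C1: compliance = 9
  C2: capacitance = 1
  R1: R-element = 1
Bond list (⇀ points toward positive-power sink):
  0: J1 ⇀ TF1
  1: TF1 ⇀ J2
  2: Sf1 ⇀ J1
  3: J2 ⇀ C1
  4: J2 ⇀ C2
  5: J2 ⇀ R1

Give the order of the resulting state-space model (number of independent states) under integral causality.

bond 2 stroke→Sf1  (source Sf1 imposes f)
bond 0 stroke→J1  (common-f at J1 fixed by 2)
bond 1 stroke→TF1  (TF1 one-in-one-out from 0)
bond 3 stroke→J2  (common-f at J2 fixed by 1)
bond 4 stroke→J2  (common-f at J2 fixed by 1)
bond 5 stroke→J2  (1-jn J2 has f-setter on 1)

2  (C1, C2 all integral)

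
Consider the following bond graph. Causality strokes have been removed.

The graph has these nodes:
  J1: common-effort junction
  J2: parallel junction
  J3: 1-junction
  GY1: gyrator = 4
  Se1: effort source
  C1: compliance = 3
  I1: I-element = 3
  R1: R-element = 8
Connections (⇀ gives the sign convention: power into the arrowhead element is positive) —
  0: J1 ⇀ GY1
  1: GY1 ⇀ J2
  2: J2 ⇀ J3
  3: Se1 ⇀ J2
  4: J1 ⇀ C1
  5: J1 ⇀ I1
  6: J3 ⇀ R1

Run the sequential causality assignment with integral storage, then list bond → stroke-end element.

β3 stroke→J2  (Se1 (Se) sets effort on bond)
β1 stroke→GY1  (J2: bond 3 brought effort, rest push out)
β2 stroke→J3  (common-e at J2 fixed by 3)
β6 stroke→R1  (J3 needs exactly one f-in)
β0 stroke→GY1  (GY GY1: same side as bond 1)
β4 stroke→J1  (C1 outputs effort q/C1)
β5 stroke→I1  (J1 effort already set via bond 4)

#0 stroke→GY1
#1 stroke→GY1
#2 stroke→J3
#3 stroke→J2
#4 stroke→J1
#5 stroke→I1
#6 stroke→R1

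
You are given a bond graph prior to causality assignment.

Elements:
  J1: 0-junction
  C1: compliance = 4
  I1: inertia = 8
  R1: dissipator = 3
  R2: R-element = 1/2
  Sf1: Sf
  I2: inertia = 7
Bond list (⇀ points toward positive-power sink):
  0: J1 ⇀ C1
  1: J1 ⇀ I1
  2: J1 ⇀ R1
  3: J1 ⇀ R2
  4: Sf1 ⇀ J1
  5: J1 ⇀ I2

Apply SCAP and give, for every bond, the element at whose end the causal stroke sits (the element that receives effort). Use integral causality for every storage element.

β4 stroke at Sf1  (Sf1 (Sf) sets flow on bond)
β0 stroke at J1  (prefer integral on C1)
β1 stroke at I1  (common-e at J1 fixed by 0)
β2 stroke at R1  (J1: bond 0 brought effort, rest push out)
β3 stroke at R2  (J1 effort already set via bond 0)
β5 stroke at I2  (J1: bond 0 brought effort, rest push out)

β0 stroke→J1
β1 stroke→I1
β2 stroke→R1
β3 stroke→R2
β4 stroke→Sf1
β5 stroke→I2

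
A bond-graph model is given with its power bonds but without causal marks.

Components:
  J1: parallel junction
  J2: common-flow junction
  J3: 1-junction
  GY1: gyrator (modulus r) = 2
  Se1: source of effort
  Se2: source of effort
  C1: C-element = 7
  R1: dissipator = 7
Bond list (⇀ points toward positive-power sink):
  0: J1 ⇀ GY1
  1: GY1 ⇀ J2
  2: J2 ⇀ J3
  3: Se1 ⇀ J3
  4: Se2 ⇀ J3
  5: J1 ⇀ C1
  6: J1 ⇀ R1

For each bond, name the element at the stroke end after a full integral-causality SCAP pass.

b3 stroke→J3  (Se1 fixes effort; stroke away)
b4 stroke→J3  (source Se2 imposes e)
b2 stroke→J2  (closing 1-jn rule on J3)
b1 stroke→GY1  (J2 needs exactly one f-in)
b0 stroke→GY1  (GY GY1: same side as bond 1)
b5 stroke→J1  (C1 integral (e out))
b6 stroke→R1  (J1: bond 5 brought effort, rest push out)

bond 0 |GY1
bond 1 |GY1
bond 2 |J2
bond 3 |J3
bond 4 |J3
bond 5 |J1
bond 6 |R1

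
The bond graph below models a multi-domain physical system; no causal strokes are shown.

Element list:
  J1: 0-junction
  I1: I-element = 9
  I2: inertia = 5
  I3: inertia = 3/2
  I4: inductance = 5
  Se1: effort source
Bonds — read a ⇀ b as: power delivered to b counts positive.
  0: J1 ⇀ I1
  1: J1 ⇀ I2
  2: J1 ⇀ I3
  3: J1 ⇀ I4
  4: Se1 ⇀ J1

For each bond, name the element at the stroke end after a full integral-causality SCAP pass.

#0 |I1
#1 |I2
#2 |I3
#3 |I4
#4 |J1

b4 |J1  (Se1 (Se) sets effort on bond)
b0 |I1  (common-e at J1 fixed by 4)
b1 |I2  (0-jn J1 has e-setter on 4)
b2 |I3  (J1: bond 4 brought effort, rest push out)
b3 |I4  (J1: bond 4 brought effort, rest push out)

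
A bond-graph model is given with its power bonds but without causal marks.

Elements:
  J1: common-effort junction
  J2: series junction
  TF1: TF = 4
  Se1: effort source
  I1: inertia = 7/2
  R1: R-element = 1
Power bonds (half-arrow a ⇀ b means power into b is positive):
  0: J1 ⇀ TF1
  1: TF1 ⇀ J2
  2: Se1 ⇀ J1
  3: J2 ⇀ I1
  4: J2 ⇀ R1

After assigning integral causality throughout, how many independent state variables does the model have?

1  (I1 all integral)

bond 2 stroke at J1  (source Se1 imposes e)
bond 0 stroke at TF1  (J1 effort already set via bond 2)
bond 1 stroke at J2  (TF1 one-in-one-out from 0)
bond 3 stroke at I1  (I1 outputs flow p/I1)
bond 4 stroke at J2  (common-f at J2 fixed by 3)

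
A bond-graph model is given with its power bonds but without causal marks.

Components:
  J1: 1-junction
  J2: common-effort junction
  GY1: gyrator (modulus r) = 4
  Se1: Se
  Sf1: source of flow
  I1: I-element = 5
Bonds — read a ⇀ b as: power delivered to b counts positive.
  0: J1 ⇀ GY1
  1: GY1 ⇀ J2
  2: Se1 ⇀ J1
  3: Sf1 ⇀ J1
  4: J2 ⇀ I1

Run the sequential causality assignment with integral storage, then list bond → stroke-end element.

#2 stroke at J1  (source Se1 imposes e)
#3 stroke at Sf1  (source Sf1 imposes f)
#0 stroke at J1  (J1: bond 3 brought flow, rest push out)
#1 stroke at J2  (through GY1, causality inverts; strokes same side of GY1)
#4 stroke at I1  (common-e at J2 fixed by 1)

#0 stroke at J1
#1 stroke at J2
#2 stroke at J1
#3 stroke at Sf1
#4 stroke at I1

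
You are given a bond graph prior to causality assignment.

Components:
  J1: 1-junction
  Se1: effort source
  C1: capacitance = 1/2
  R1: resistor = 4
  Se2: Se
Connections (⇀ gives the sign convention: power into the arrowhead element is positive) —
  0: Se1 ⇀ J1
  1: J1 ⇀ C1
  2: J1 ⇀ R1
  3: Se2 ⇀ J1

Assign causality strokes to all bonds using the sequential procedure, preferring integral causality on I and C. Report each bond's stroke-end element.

b0 →J1  (Se1 (Se) sets effort on bond)
b3 →J1  (Se2: effort source, stroke at far end)
b1 →J1  (C1 outputs effort q/C1)
b2 →R1  (J1 needs exactly one f-in)

b0 stroke at J1
b1 stroke at J1
b2 stroke at R1
b3 stroke at J1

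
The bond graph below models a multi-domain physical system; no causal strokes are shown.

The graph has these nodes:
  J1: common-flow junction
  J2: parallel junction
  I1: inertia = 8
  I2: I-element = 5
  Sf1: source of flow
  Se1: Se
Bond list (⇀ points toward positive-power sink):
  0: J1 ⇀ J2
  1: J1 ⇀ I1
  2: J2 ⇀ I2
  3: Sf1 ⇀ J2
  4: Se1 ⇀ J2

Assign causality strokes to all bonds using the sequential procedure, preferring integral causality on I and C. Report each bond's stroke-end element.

β3 stroke→Sf1  (Sf1: flow source, stroke at near end)
β4 stroke→J2  (Se1 (Se) sets effort on bond)
β0 stroke→J1  (common-e at J2 fixed by 4)
β2 stroke→I2  (J2 effort already set via bond 4)
β1 stroke→I1  (closing 1-jn rule on J1)

#0 |J1
#1 |I1
#2 |I2
#3 |Sf1
#4 |J2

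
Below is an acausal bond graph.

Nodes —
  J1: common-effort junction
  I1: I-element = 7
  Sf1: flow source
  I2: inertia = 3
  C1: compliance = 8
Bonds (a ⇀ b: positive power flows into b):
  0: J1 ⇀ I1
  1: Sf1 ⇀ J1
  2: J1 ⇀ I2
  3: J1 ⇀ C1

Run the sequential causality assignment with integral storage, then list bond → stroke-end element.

b0 →I1
b1 →Sf1
b2 →I2
b3 →J1

bond 1 →Sf1  (source Sf1 imposes f)
bond 0 →I1  (I1 outputs flow p/I1)
bond 2 →I2  (I2 integral (f out))
bond 3 →J1  (only one effort-in slot at J1)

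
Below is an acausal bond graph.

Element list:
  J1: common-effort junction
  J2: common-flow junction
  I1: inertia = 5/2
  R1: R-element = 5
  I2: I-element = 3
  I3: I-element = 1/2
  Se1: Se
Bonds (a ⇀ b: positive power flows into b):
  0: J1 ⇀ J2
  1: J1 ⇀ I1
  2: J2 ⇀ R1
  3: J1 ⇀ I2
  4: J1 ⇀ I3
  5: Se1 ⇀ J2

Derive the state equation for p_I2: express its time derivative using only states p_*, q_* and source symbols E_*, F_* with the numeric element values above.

dp_I2/dt = -E_Se1 - 2*p_I1 - 5*p_I2/3 - 10*p_I3

#5 stroke→J2  (Se1: effort source, stroke at far end)
#1 stroke→I1  (I1 integral (f out))
#3 stroke→I2  (I2 outputs flow p/I2)
#4 stroke→I3  (I3: I, integral causality)
#0 stroke→J1  (closing 0-jn rule on J1)
#2 stroke→J2  (1-jn J2 has f-setter on 0)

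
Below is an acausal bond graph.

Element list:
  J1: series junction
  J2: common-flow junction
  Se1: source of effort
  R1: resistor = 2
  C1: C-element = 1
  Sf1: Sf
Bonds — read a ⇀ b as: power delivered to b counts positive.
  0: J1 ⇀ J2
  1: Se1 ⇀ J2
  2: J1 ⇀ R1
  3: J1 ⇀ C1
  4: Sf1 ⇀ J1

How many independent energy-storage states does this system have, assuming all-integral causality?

1  (C1 all integral)

bond 1 stroke→J2  (source Se1 imposes e)
bond 4 stroke→Sf1  (Sf1: flow source, stroke at near end)
bond 0 stroke→J1  (J1: bond 4 brought flow, rest push out)
bond 2 stroke→J1  (common-f at J1 fixed by 4)
bond 3 stroke→J1  (J1 flow already set via bond 4)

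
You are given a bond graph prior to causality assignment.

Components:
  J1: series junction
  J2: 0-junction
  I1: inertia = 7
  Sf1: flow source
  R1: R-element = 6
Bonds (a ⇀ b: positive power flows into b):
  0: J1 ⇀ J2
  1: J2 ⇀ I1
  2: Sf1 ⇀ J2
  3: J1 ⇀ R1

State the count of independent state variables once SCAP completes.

b2 stroke at Sf1  (Sf1: flow source, stroke at near end)
b1 stroke at I1  (prefer integral on I1)
b0 stroke at J2  (J2 needs exactly one e-in)
b3 stroke at J1  (J1: bond 0 brought flow, rest push out)

1  (I1 all integral)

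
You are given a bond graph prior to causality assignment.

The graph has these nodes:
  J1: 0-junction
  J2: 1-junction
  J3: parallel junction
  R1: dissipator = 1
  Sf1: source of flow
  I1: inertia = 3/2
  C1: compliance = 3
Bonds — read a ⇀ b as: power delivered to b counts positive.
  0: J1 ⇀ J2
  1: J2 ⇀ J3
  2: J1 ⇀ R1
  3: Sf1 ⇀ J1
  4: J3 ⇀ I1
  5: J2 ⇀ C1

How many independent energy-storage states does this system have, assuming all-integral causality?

bond 3 stroke at Sf1  (Sf1 fixes flow; stroke at Sf1)
bond 4 stroke at I1  (prefer integral on I1)
bond 1 stroke at J3  (closing 0-jn rule on J3)
bond 0 stroke at J2  (J2 flow already set via bond 1)
bond 5 stroke at J2  (1-jn J2 has f-setter on 1)
bond 2 stroke at J1  (J1: last free bond brings effort in)

2  (C1, I1 all integral)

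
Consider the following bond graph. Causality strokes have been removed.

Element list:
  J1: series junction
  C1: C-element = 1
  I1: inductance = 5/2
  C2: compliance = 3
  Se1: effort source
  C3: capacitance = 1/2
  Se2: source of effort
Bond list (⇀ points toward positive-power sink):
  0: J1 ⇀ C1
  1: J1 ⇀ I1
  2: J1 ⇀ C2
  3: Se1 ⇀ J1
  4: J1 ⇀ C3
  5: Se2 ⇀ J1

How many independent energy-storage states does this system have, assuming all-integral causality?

4  (C1, C2, C3, I1 all integral)

β3 |J1  (Se1 (Se) sets effort on bond)
β5 |J1  (Se2 fixes effort; stroke away)
β0 |J1  (C1 outputs effort q/C1)
β1 |I1  (I1 integral (f out))
β2 |J1  (J1 flow already set via bond 1)
β4 |J1  (1-jn J1 has f-setter on 1)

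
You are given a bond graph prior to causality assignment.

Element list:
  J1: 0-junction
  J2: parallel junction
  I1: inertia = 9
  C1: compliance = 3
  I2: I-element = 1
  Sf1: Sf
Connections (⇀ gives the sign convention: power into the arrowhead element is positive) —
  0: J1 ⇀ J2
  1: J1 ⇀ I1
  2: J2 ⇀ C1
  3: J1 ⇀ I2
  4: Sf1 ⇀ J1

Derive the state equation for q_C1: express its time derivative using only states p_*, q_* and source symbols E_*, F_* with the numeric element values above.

β4 stroke at Sf1  (Sf1 fixes flow; stroke at Sf1)
β1 stroke at I1  (I1 integral (f out))
β2 stroke at J2  (prefer integral on C1)
β0 stroke at J1  (J2 effort already set via bond 2)
β3 stroke at I2  (common-e at J1 fixed by 0)

dq_C1/dt = F_Sf1 - p_I1/9 - p_I2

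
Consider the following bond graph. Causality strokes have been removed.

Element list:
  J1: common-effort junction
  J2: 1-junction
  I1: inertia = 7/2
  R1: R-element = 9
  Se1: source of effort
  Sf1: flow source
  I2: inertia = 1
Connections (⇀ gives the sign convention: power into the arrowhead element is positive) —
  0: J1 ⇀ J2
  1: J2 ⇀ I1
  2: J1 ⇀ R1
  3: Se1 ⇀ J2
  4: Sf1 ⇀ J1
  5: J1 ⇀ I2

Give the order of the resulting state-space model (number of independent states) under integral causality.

b3 stroke at J2  (Se1 fixes effort; stroke away)
b4 stroke at Sf1  (source Sf1 imposes f)
b1 stroke at I1  (I1: I, integral causality)
b0 stroke at J2  (1-jn J2 has f-setter on 1)
b5 stroke at I2  (prefer integral on I2)
b2 stroke at J1  (closing 0-jn rule on J1)

2  (I1, I2 all integral)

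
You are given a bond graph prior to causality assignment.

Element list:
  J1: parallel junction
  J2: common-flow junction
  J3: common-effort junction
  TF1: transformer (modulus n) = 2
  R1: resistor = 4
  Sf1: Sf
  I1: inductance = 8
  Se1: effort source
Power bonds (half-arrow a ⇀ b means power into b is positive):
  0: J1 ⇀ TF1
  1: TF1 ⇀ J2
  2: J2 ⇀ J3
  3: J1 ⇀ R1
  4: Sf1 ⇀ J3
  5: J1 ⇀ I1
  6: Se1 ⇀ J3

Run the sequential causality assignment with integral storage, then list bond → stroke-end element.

bond 4 →Sf1  (Sf1 fixes flow; stroke at Sf1)
bond 6 →J3  (Se1 fixes effort; stroke away)
bond 2 →J2  (0-jn J3 has e-setter on 6)
bond 1 →TF1  (J2: last free bond brings flow in)
bond 0 →J1  (TF1 one-in-one-out from 1)
bond 3 →R1  (0-jn J1 has e-setter on 0)
bond 5 →I1  (0-jn J1 has e-setter on 0)

bond 0 stroke at J1
bond 1 stroke at TF1
bond 2 stroke at J2
bond 3 stroke at R1
bond 4 stroke at Sf1
bond 5 stroke at I1
bond 6 stroke at J3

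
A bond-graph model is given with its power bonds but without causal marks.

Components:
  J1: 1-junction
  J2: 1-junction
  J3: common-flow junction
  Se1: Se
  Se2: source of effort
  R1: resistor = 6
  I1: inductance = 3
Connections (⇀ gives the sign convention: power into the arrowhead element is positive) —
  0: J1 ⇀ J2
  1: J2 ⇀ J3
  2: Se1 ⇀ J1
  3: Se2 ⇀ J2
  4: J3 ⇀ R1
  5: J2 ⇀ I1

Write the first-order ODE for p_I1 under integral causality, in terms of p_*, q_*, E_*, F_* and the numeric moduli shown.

#2 |J1  (Se1 fixes effort; stroke away)
#3 |J2  (Se2 (Se) sets effort on bond)
#0 |J2  (only one flow-in slot at J1)
#5 |I1  (I1 outputs flow p/I1)
#1 |J2  (1-jn J2 has f-setter on 5)
#4 |J3  (common-f at J3 fixed by 1)

dp_I1/dt = E_Se1 + E_Se2 - 2*p_I1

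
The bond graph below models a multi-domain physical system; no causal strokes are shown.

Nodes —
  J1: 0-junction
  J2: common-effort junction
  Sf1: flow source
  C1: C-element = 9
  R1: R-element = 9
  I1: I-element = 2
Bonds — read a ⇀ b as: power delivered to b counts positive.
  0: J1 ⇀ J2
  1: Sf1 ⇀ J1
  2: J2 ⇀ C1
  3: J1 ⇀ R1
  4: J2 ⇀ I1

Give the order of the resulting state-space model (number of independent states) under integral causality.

2  (C1, I1 all integral)

b1 →Sf1  (Sf1 (Sf) sets flow on bond)
b2 →J2  (prefer integral on C1)
b0 →J1  (J2: bond 2 brought effort, rest push out)
b4 →I1  (J2 effort already set via bond 2)
b3 →R1  (0-jn J1 has e-setter on 0)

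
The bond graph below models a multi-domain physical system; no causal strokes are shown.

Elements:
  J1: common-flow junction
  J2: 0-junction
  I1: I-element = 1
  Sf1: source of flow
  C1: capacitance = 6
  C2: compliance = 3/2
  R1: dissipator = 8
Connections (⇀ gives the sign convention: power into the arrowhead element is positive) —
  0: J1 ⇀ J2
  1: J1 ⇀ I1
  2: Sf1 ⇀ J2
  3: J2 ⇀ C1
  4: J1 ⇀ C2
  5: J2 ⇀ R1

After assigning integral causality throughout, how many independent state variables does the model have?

bond 2 |Sf1  (Sf1 (Sf) sets flow on bond)
bond 1 |I1  (I1 outputs flow p/I1)
bond 0 |J1  (1-jn J1 has f-setter on 1)
bond 4 |J1  (1-jn J1 has f-setter on 1)
bond 3 |J2  (C1: C, integral causality)
bond 5 |R1  (0-jn J2 has e-setter on 3)

3  (C1, C2, I1 all integral)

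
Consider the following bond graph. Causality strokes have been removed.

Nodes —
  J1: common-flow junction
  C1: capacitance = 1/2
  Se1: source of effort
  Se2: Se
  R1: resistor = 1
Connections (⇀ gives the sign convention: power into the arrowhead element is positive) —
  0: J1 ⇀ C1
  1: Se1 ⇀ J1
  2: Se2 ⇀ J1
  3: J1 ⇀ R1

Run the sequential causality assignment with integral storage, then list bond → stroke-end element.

b1 stroke→J1  (source Se1 imposes e)
b2 stroke→J1  (Se2 (Se) sets effort on bond)
b0 stroke→J1  (C1 integral (e out))
b3 stroke→R1  (closing 1-jn rule on J1)

β0 →J1
β1 →J1
β2 →J1
β3 →R1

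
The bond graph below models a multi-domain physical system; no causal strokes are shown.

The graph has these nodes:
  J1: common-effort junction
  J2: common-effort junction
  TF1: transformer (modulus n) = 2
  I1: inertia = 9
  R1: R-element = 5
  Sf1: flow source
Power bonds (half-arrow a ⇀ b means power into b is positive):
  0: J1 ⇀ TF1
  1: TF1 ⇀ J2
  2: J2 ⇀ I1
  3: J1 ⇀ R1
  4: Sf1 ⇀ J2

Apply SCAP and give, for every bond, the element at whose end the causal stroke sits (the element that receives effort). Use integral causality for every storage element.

β0 stroke→TF1
β1 stroke→J2
β2 stroke→I1
β3 stroke→J1
β4 stroke→Sf1

β4 stroke→Sf1  (source Sf1 imposes f)
β2 stroke→I1  (I1: I, integral causality)
β1 stroke→J2  (J2 needs exactly one e-in)
β0 stroke→TF1  (TF1 one-in-one-out from 1)
β3 stroke→J1  (closing 0-jn rule on J1)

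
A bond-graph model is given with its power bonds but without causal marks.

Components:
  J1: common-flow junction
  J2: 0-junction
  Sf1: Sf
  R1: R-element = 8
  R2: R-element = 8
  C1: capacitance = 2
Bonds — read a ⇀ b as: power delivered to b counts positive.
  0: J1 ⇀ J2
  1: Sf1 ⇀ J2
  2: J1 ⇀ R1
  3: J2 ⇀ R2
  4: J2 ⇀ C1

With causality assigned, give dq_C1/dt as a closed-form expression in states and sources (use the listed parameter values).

bond 1 →Sf1  (Sf1: flow source, stroke at near end)
bond 4 →J2  (C1 integral (e out))
bond 0 →J1  (0-jn J2 has e-setter on 4)
bond 3 →R2  (0-jn J2 has e-setter on 4)
bond 2 →R1  (only one flow-in slot at J1)

dq_C1/dt = F_Sf1 - q_C1/8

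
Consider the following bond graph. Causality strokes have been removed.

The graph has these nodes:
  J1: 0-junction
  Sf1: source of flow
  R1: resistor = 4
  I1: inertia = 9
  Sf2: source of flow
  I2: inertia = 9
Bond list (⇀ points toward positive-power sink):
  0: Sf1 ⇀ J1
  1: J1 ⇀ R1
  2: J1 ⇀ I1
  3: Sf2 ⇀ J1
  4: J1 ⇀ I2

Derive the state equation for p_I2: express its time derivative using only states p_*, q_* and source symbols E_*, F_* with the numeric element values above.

dp_I2/dt = 4*F_Sf1 + 4*F_Sf2 - 4*p_I1/9 - 4*p_I2/9

b0 |Sf1  (Sf1: flow source, stroke at near end)
b3 |Sf2  (Sf2 (Sf) sets flow on bond)
b2 |I1  (prefer integral on I1)
b4 |I2  (I2: I, integral causality)
b1 |J1  (J1: last free bond brings effort in)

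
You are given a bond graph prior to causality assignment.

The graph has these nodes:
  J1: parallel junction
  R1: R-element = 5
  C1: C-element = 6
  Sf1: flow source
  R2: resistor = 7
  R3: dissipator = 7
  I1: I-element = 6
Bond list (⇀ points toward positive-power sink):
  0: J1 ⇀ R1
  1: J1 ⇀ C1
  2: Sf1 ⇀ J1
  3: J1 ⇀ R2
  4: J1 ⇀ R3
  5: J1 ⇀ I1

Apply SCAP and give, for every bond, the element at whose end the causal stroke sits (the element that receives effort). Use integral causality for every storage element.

β0 stroke→R1
β1 stroke→J1
β2 stroke→Sf1
β3 stroke→R2
β4 stroke→R3
β5 stroke→I1

#2 stroke at Sf1  (Sf1: flow source, stroke at near end)
#1 stroke at J1  (C1: C, integral causality)
#0 stroke at R1  (J1: bond 1 brought effort, rest push out)
#3 stroke at R2  (common-e at J1 fixed by 1)
#4 stroke at R3  (common-e at J1 fixed by 1)
#5 stroke at I1  (0-jn J1 has e-setter on 1)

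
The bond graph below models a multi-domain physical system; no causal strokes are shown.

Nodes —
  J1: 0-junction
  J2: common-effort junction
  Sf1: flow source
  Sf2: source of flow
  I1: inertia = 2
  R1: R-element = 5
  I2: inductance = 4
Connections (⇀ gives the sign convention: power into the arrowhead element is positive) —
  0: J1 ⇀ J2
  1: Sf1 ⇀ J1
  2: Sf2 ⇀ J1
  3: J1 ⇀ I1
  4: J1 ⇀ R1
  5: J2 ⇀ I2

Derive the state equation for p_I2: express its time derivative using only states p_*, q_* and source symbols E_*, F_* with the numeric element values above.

β1 |Sf1  (source Sf1 imposes f)
β2 |Sf2  (source Sf2 imposes f)
β3 |I1  (prefer integral on I1)
β5 |I2  (prefer integral on I2)
β0 |J2  (only one effort-in slot at J2)
β4 |J1  (J1: last free bond brings effort in)

dp_I2/dt = 5*F_Sf1 + 5*F_Sf2 - 5*p_I1/2 - 5*p_I2/4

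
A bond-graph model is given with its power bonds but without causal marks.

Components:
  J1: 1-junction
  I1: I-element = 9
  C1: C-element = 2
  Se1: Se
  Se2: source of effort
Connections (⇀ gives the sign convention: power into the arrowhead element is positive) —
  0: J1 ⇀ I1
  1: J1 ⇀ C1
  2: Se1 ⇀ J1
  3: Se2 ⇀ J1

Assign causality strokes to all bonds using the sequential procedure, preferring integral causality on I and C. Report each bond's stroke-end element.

#0 stroke→I1
#1 stroke→J1
#2 stroke→J1
#3 stroke→J1

β2 stroke→J1  (source Se1 imposes e)
β3 stroke→J1  (source Se2 imposes e)
β0 stroke→I1  (prefer integral on I1)
β1 stroke→J1  (1-jn J1 has f-setter on 0)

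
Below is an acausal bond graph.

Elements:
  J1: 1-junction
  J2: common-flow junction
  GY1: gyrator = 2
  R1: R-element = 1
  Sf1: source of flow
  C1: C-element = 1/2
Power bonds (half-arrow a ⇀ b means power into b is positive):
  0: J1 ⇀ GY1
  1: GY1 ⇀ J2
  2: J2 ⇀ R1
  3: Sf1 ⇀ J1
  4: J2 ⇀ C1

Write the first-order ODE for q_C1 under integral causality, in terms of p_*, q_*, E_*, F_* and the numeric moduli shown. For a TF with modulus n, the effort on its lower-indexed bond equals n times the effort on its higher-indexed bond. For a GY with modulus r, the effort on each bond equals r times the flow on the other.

dq_C1/dt = 2*F_Sf1 - 2*q_C1

#3 →Sf1  (Sf1: flow source, stroke at near end)
#0 →J1  (1-jn J1 has f-setter on 3)
#1 →J2  (GY GY1: same side as bond 0)
#4 →J2  (C1: C, integral causality)
#2 →R1  (J2 needs exactly one f-in)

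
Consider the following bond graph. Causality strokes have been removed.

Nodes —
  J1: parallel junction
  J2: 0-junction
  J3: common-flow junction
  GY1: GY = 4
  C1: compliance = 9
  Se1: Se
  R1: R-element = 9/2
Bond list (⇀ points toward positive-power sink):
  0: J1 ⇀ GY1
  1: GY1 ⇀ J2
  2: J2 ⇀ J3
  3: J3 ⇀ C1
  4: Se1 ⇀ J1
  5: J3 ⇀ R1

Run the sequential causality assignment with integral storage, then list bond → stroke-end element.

bond 0 stroke→GY1
bond 1 stroke→GY1
bond 2 stroke→J2
bond 3 stroke→J3
bond 4 stroke→J1
bond 5 stroke→J3

β4 →J1  (Se1 fixes effort; stroke away)
β0 →GY1  (J1: bond 4 brought effort, rest push out)
β1 →GY1  (through GY1, causality inverts; strokes same side of GY1)
β2 →J2  (J2 needs exactly one e-in)
β3 →J3  (J3: bond 2 brought flow, rest push out)
β5 →J3  (J3: bond 2 brought flow, rest push out)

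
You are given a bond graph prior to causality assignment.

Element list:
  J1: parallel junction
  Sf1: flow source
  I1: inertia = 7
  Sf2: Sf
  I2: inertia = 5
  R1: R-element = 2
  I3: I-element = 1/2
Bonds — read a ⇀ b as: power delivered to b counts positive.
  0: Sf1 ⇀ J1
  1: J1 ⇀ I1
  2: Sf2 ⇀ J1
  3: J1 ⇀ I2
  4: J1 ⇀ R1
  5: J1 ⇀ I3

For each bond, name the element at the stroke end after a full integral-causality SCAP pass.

b0 →Sf1  (Sf1: flow source, stroke at near end)
b2 →Sf2  (Sf2: flow source, stroke at near end)
b1 →I1  (I1: I, integral causality)
b3 →I2  (I2 outputs flow p/I2)
b5 →I3  (prefer integral on I3)
b4 →J1  (only one effort-in slot at J1)

β0 stroke at Sf1
β1 stroke at I1
β2 stroke at Sf2
β3 stroke at I2
β4 stroke at J1
β5 stroke at I3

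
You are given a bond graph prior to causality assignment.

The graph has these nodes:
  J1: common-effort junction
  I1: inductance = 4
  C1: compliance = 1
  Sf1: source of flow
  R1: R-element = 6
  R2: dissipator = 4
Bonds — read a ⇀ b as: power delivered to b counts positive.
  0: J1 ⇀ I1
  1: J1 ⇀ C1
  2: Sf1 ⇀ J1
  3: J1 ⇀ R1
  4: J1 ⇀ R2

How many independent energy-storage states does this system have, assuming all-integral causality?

2  (C1, I1 all integral)

β2 stroke→Sf1  (Sf1: flow source, stroke at near end)
β0 stroke→I1  (I1: I, integral causality)
β1 stroke→J1  (prefer integral on C1)
β3 stroke→R1  (common-e at J1 fixed by 1)
β4 stroke→R2  (J1 effort already set via bond 1)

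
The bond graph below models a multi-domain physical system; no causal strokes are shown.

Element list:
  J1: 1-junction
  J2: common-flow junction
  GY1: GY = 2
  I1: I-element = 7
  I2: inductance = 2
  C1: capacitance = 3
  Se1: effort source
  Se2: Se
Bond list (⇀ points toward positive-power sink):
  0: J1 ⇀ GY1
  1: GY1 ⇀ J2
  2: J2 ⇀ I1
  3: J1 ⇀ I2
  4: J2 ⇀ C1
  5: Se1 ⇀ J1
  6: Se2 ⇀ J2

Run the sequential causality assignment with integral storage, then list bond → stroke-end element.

β5 stroke→J1  (Se1 (Se) sets effort on bond)
β6 stroke→J2  (Se2: effort source, stroke at far end)
β2 stroke→I1  (prefer integral on I1)
β1 stroke→J2  (1-jn J2 has f-setter on 2)
β4 stroke→J2  (J2: bond 2 brought flow, rest push out)
β0 stroke→J1  (through GY1, causality inverts; strokes same side of GY1)
β3 stroke→I2  (only one flow-in slot at J1)

#0 stroke→J1
#1 stroke→J2
#2 stroke→I1
#3 stroke→I2
#4 stroke→J2
#5 stroke→J1
#6 stroke→J2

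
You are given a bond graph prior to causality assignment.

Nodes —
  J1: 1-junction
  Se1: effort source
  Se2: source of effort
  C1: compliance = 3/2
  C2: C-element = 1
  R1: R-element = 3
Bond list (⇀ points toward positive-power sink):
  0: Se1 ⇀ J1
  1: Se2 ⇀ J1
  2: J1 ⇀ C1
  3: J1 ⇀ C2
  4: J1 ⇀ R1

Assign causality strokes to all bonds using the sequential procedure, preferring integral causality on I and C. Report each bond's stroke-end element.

bond 0 →J1  (source Se1 imposes e)
bond 1 →J1  (source Se2 imposes e)
bond 2 →J1  (C1 outputs effort q/C1)
bond 3 →J1  (C2: C, integral causality)
bond 4 →R1  (J1: last free bond brings flow in)

b0 stroke→J1
b1 stroke→J1
b2 stroke→J1
b3 stroke→J1
b4 stroke→R1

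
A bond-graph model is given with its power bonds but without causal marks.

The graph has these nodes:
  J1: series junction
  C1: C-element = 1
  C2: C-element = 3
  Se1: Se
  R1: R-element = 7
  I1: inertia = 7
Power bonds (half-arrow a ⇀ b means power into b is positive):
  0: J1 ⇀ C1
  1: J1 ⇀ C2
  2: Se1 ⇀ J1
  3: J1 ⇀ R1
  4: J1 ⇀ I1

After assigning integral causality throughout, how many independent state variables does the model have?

β2 →J1  (source Se1 imposes e)
β0 →J1  (C1 outputs effort q/C1)
β1 →J1  (C2 integral (e out))
β4 →I1  (I1: I, integral causality)
β3 →J1  (J1: bond 4 brought flow, rest push out)

3  (C1, C2, I1 all integral)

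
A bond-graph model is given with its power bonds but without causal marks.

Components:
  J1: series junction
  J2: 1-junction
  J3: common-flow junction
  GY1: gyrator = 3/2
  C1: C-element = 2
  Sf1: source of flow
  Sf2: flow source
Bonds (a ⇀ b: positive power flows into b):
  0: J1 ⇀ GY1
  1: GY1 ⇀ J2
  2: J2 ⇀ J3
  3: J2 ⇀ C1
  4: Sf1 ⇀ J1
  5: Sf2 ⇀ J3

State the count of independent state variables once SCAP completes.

1  (C1 all integral)

bond 4 |Sf1  (Sf1 (Sf) sets flow on bond)
bond 5 |Sf2  (Sf2 fixes flow; stroke at Sf2)
bond 0 |J1  (J1: bond 4 brought flow, rest push out)
bond 2 |J3  (1-jn J3 has f-setter on 5)
bond 1 |J2  (GY1: gyrator matches bond 0)
bond 3 |J2  (J2 flow already set via bond 2)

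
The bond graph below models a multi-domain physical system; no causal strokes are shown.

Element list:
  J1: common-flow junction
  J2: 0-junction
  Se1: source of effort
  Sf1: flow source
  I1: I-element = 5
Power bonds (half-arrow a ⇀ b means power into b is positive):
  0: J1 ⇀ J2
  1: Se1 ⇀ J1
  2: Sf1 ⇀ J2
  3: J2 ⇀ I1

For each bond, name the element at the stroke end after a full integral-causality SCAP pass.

β0 stroke→J2
β1 stroke→J1
β2 stroke→Sf1
β3 stroke→I1

β1 |J1  (source Se1 imposes e)
β2 |Sf1  (Sf1 (Sf) sets flow on bond)
β0 |J2  (J1: last free bond brings flow in)
β3 |I1  (J2 effort already set via bond 0)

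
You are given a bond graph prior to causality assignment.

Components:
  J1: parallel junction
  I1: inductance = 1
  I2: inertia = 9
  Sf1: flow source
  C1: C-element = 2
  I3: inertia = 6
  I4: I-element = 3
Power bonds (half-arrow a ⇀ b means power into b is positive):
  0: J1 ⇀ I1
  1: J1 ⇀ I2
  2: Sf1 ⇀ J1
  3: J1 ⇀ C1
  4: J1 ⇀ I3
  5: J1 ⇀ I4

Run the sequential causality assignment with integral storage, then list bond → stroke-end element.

b2 stroke at Sf1  (Sf1 fixes flow; stroke at Sf1)
b0 stroke at I1  (prefer integral on I1)
b1 stroke at I2  (I2: I, integral causality)
b3 stroke at J1  (prefer integral on C1)
b4 stroke at I3  (0-jn J1 has e-setter on 3)
b5 stroke at I4  (J1 effort already set via bond 3)

β0 stroke at I1
β1 stroke at I2
β2 stroke at Sf1
β3 stroke at J1
β4 stroke at I3
β5 stroke at I4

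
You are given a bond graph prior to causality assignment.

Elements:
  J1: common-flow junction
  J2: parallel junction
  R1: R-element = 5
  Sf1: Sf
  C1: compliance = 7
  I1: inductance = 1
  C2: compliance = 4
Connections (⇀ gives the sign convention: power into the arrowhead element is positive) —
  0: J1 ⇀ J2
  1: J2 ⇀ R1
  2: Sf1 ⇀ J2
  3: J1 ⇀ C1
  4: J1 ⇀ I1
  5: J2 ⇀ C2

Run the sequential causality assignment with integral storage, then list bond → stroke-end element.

bond 0 stroke at J1
bond 1 stroke at R1
bond 2 stroke at Sf1
bond 3 stroke at J1
bond 4 stroke at I1
bond 5 stroke at J2

bond 2 →Sf1  (Sf1 (Sf) sets flow on bond)
bond 3 →J1  (C1 outputs effort q/C1)
bond 4 →I1  (I1: I, integral causality)
bond 0 →J1  (common-f at J1 fixed by 4)
bond 5 →J2  (C2: C, integral causality)
bond 1 →R1  (0-jn J2 has e-setter on 5)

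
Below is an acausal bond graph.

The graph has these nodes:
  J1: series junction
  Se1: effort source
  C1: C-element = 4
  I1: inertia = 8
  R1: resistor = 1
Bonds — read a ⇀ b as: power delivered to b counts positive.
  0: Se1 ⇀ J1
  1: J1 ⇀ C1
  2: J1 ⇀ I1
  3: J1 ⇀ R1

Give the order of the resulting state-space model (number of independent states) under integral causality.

2  (C1, I1 all integral)

#0 →J1  (Se1: effort source, stroke at far end)
#1 →J1  (C1 integral (e out))
#2 →I1  (I1 integral (f out))
#3 →J1  (1-jn J1 has f-setter on 2)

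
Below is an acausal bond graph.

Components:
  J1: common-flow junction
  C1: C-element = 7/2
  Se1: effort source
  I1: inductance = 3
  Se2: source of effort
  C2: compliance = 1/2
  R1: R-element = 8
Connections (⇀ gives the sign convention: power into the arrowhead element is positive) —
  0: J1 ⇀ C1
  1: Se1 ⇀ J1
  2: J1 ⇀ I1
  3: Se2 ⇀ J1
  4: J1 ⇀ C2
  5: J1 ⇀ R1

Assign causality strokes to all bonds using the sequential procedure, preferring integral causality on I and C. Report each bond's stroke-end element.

β1 stroke at J1  (source Se1 imposes e)
β3 stroke at J1  (Se2 fixes effort; stroke away)
β0 stroke at J1  (C1 outputs effort q/C1)
β2 stroke at I1  (I1: I, integral causality)
β4 stroke at J1  (J1: bond 2 brought flow, rest push out)
β5 stroke at J1  (common-f at J1 fixed by 2)

β0 →J1
β1 →J1
β2 →I1
β3 →J1
β4 →J1
β5 →J1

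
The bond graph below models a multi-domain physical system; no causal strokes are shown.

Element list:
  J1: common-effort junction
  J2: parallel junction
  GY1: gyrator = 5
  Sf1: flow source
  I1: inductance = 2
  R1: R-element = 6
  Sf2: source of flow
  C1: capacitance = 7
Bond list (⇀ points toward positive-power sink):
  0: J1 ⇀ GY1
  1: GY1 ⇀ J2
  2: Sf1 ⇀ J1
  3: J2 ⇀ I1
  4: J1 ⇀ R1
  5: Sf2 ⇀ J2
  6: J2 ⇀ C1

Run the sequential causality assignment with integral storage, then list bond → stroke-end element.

b0 |GY1
b1 |GY1
b2 |Sf1
b3 |I1
b4 |J1
b5 |Sf2
b6 |J2

β2 stroke→Sf1  (Sf1 (Sf) sets flow on bond)
β5 stroke→Sf2  (Sf2: flow source, stroke at near end)
β3 stroke→I1  (I1 outputs flow p/I1)
β6 stroke→J2  (C1: C, integral causality)
β1 stroke→GY1  (J2 effort already set via bond 6)
β0 stroke→GY1  (through GY1, causality inverts; strokes same side of GY1)
β4 stroke→J1  (J1 needs exactly one e-in)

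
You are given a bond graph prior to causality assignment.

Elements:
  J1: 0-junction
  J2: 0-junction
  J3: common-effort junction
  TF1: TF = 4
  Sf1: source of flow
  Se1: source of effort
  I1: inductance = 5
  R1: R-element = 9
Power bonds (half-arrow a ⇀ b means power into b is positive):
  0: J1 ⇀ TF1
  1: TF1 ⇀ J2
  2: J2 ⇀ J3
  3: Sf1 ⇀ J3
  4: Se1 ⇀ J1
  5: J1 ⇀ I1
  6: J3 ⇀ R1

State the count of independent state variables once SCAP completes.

bond 3 stroke at Sf1  (Sf1 (Sf) sets flow on bond)
bond 4 stroke at J1  (source Se1 imposes e)
bond 0 stroke at TF1  (0-jn J1 has e-setter on 4)
bond 5 stroke at I1  (J1 effort already set via bond 4)
bond 1 stroke at J2  (through TF1, causality passes straight; one stroke at TF1)
bond 2 stroke at J3  (J2: bond 1 brought effort, rest push out)
bond 6 stroke at R1  (0-jn J3 has e-setter on 2)

1  (I1 all integral)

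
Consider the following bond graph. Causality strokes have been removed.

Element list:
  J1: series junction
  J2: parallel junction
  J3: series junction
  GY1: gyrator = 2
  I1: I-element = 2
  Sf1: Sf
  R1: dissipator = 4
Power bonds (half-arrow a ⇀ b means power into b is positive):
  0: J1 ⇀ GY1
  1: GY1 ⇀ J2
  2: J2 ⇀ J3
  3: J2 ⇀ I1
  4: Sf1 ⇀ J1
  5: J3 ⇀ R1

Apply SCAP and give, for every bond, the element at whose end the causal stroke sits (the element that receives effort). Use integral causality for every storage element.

b0 |J1
b1 |J2
b2 |J3
b3 |I1
b4 |Sf1
b5 |R1

β4 stroke at Sf1  (Sf1 (Sf) sets flow on bond)
β0 stroke at J1  (J1 flow already set via bond 4)
β1 stroke at J2  (GY1 both-in/both-out from 0)
β2 stroke at J3  (common-e at J2 fixed by 1)
β3 stroke at I1  (J2 effort already set via bond 1)
β5 stroke at R1  (closing 1-jn rule on J3)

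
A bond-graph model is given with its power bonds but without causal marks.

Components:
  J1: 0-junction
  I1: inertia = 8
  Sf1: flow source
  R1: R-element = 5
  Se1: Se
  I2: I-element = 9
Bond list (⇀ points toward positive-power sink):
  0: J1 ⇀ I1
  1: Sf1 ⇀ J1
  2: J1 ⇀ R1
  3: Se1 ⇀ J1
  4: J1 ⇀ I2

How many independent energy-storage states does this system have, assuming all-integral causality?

β1 stroke at Sf1  (source Sf1 imposes f)
β3 stroke at J1  (source Se1 imposes e)
β0 stroke at I1  (J1 effort already set via bond 3)
β2 stroke at R1  (J1: bond 3 brought effort, rest push out)
β4 stroke at I2  (J1 effort already set via bond 3)

2  (I1, I2 all integral)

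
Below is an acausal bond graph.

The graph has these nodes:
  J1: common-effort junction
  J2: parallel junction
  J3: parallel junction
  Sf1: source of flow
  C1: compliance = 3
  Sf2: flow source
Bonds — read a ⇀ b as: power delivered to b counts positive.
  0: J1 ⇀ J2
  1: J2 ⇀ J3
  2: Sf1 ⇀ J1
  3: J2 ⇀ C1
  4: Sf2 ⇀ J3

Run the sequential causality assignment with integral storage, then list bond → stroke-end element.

#0 stroke at J1
#1 stroke at J3
#2 stroke at Sf1
#3 stroke at J2
#4 stroke at Sf2

b2 stroke at Sf1  (Sf1: flow source, stroke at near end)
b4 stroke at Sf2  (Sf2 fixes flow; stroke at Sf2)
b0 stroke at J1  (J1 needs exactly one e-in)
b1 stroke at J3  (J3 needs exactly one e-in)
b3 stroke at J2  (J2 needs exactly one e-in)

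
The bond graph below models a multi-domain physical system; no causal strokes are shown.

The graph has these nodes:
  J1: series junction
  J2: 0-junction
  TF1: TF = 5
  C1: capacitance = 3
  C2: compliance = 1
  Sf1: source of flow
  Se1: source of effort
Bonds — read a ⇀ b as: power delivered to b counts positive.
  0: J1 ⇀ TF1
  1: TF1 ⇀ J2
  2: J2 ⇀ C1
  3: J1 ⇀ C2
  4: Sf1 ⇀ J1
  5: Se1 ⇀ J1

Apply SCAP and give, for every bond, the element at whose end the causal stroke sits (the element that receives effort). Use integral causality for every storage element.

bond 4 |Sf1  (Sf1: flow source, stroke at near end)
bond 5 |J1  (Se1 (Se) sets effort on bond)
bond 0 |J1  (J1 flow already set via bond 4)
bond 3 |J1  (J1: bond 4 brought flow, rest push out)
bond 1 |TF1  (TF1 one-in-one-out from 0)
bond 2 |J2  (only one effort-in slot at J2)

b0 →J1
b1 →TF1
b2 →J2
b3 →J1
b4 →Sf1
b5 →J1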